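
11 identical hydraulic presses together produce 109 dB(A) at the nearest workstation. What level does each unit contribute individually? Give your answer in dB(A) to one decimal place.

98.6 dB(A)

11 equal contributions raise the level by 10·log₁₀ 11 = 10.414 dB, so each unit alone gives 109 − 10.414.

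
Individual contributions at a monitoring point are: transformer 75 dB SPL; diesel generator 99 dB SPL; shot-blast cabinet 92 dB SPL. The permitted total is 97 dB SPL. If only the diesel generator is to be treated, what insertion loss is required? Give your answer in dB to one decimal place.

3.7 dB

Fixed contribution from the other sources: Σ 10^(L/10) = 10^(75/10) + 10^(92/10) = 1.617e+09 (92.09 dB SPL).
The limit corresponds to 10^(97/10) = 5.012e+09; subtracting the fixed part leaves 3.395e+09 for the diesel generator, i.e. 95.31 dB SPL.
Required insertion loss = 99 − 95.31 = 3.69 dB.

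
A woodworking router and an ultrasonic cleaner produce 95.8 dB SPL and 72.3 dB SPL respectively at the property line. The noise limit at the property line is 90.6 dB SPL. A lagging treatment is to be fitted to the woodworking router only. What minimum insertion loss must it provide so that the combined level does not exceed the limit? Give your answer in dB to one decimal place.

5.3 dB

The untreated sources together contribute 10^(72.3/10) = 1.698e+07, i.e. 72.30 dB SPL.
To meet 90.6 dB SPL overall, the treated woodworking router may contribute at most 10^(90.6/10) − 1.698e+07 = 1.131e+09, i.e. 90.54 dB SPL.
So the woodworking router must be reduced from 95.8 to 90.54 dB SPL: IL = 5.26 dB.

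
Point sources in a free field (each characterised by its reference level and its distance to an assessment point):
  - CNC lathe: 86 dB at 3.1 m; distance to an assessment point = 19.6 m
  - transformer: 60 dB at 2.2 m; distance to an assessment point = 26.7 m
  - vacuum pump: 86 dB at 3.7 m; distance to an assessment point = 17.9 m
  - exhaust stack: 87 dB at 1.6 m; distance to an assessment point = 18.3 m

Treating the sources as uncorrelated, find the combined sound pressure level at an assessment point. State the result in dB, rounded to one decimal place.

First find each source's level at the receiver (point-source: −20·log₁₀(r/r_ref)), then combine on an intensity basis.
CNC lathe: 86 − 20·log₁₀(19.6/3.1) = 86 − 16.02 = 69.98 dB.
transformer: 60 − 20·log₁₀(26.7/2.2) = 60 − 21.68 = 38.32 dB.
vacuum pump: 86 − 20·log₁₀(17.9/3.7) = 86 − 13.69 = 72.31 dB.
exhaust stack: 87 − 20·log₁₀(18.3/1.6) = 87 − 21.17 = 65.83 dB.
Σ 10^(L/10) = 3.081e+07 → L_total = 10·log₁₀(3.081e+07) = 74.89 dB.

74.9 dB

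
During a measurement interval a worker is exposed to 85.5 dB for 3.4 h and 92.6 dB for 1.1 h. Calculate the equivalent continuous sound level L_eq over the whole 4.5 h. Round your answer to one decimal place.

The energy average is taken in the linear domain: L_eq = 10·log₁₀[(Σ tᵢ·10^(Lᵢ/10))/T], T = 4.5 h.
Σ tᵢ·10^(Lᵢ/10) = 3.4·10^(85.5/10) + 1.1·10^(92.6/10) = 3.208e+09.
L_eq = 10·log₁₀(3.208e+09/4.5) = 88.53 dB.

88.5 dB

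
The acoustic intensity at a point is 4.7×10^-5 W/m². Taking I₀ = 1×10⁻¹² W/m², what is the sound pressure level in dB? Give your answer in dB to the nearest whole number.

77 dB

Dividing by I₀ shifts the exponent by 12: I/I₀ = 4.7×10^7.
L = 10·(0.6721 + 7) = 76.72 dB.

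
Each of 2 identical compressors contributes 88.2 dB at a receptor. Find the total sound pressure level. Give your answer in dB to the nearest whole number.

L_total = L₁ + 10·log₁₀ N for N identical incoherent sources.
L_total = 88.2 + 10·log₁₀(2) = 88.2 + 3.010 = 91.21 dB.

91 dB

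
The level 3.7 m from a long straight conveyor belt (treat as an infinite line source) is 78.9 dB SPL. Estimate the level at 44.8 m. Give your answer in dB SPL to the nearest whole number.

68 dB SPL

Line-source attenuation: ΔL = 10·log₁₀(r₂/r₁) = 10·log₁₀(44.8/3.7) = 10.831 dB.
L₂ = 78.9 − 10·log₁₀(44.8/3.7) = 78.9 − 10.831 = 68.07 dB SPL.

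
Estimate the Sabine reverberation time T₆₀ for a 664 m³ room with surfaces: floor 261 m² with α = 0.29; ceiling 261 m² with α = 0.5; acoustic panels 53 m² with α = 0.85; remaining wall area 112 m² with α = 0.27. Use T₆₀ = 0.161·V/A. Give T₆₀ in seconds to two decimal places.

Total absorption A = 261·0.29 + 261·0.5 + 53·0.85 + 112·0.27 = 281.48 m² sabins.
T₆₀ = 0.161 × 664 / 281.48 = 0.380 s.

0.38 s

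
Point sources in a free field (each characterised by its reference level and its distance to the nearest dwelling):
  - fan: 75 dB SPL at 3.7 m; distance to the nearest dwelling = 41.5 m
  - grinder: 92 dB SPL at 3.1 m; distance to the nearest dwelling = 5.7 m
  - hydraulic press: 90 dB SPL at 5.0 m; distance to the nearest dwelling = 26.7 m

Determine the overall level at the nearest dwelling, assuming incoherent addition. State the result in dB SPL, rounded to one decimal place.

Apply inverse-square spreading to bring every level to the receiver, then sum 10^(L/10).
fan: 75 − 20·log₁₀(41.5/3.7) = 75 − 21.00 = 54.00 dB SPL.
grinder: 92 − 20·log₁₀(5.7/3.1) = 92 − 5.29 = 86.71 dB SPL.
hydraulic press: 90 − 20·log₁₀(26.7/5.0) = 90 − 14.55 = 75.45 dB SPL.
Σ 10^(L/10) = 5.041e+08 → L_total = 10·log₁₀(5.041e+08) = 87.03 dB SPL.

87.0 dB SPL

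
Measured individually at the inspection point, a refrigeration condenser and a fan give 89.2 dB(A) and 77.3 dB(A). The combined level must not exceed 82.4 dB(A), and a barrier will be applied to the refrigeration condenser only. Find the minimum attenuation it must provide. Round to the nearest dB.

8 dB

Fixed contribution from the other source: Σ 10^(L/10) = 10^(77.3/10) = 5.370e+07 (77.30 dB(A)).
The limit corresponds to 10^(82.4/10) = 1.738e+08; subtracting the fixed part leaves 1.201e+08 for the refrigeration condenser, i.e. 80.79 dB(A).
Required insertion loss = 89.2 − 80.79 = 8.41 dB.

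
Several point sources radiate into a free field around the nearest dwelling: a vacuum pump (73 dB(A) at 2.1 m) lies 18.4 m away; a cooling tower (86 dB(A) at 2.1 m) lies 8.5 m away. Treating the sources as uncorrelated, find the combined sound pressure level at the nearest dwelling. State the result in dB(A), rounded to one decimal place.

Propagate each source to the receiver with L = L_ref − 20·log₁₀(r/r_ref), then add intensities.
vacuum pump: 73 − 20·log₁₀(18.4/2.1) = 73 − 18.85 = 54.15 dB(A).
cooling tower: 86 − 20·log₁₀(8.5/2.1) = 86 − 12.14 = 73.86 dB(A).
Σ 10^(L/10) = 2.456e+07 → L_total = 10·log₁₀(2.456e+07) = 73.90 dB(A).

73.9 dB(A)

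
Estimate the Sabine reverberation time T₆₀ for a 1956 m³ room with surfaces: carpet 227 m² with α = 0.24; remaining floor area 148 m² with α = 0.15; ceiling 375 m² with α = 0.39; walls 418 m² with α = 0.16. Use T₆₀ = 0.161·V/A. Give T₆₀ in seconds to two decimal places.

A = Σ Sᵢαᵢ = 227·0.24 + 148·0.15 + 375·0.39 + 418·0.16 = 289.81 m².
T₆₀ = 0.161·V/A = 0.161·1956/289.81 = 1.087 s.

1.09 s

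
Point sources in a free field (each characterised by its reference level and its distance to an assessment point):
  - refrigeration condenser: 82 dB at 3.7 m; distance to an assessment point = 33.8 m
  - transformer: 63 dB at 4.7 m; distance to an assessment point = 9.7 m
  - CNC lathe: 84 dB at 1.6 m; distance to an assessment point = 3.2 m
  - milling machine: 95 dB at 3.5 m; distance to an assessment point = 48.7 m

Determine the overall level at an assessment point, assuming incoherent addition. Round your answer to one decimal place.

79.1 dB

Apply inverse-square spreading to bring every level to the receiver, then sum 10^(L/10).
refrigeration condenser: 82 − 20·log₁₀(33.8/3.7) = 82 − 19.21 = 62.79 dB.
transformer: 63 − 20·log₁₀(9.7/4.7) = 63 − 6.29 = 56.71 dB.
CNC lathe: 84 − 20·log₁₀(3.2/1.6) = 84 − 6.02 = 77.98 dB.
milling machine: 95 − 20·log₁₀(48.7/3.5) = 95 − 22.87 = 72.13 dB.
Σ 10^(L/10) = 8.150e+07 → L_total = 10·log₁₀(8.150e+07) = 79.11 dB.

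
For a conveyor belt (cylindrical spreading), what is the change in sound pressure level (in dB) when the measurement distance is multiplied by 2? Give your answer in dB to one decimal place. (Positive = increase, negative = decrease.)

-3.0 dB

Line-source spreading: ΔL = −10·log₁₀(r₂/r₁).
ΔL = −10·log₁₀(2) = -3.01 dB.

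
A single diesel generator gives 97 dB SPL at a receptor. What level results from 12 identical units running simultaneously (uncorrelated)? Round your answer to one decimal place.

107.8 dB SPL

L_total = L₁ + 10·log₁₀ N for N identical incoherent sources.
L_total = 97 + 10·log₁₀(12) = 97 + 10.792 = 107.79 dB SPL.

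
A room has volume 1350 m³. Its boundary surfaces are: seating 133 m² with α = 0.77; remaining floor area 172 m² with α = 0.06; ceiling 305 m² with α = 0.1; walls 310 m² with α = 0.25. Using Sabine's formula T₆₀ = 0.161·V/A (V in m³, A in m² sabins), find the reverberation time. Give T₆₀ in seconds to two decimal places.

Total absorption A = 133·0.77 + 172·0.06 + 305·0.1 + 310·0.25 = 220.73 m² sabins.
T₆₀ = 0.161·V/A = 0.161·1350/220.73 = 0.985 s.

0.98 s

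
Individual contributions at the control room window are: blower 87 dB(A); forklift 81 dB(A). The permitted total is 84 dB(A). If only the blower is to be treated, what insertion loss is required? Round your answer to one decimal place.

6.0 dB

Everything except the blower sums to 10^(81/10) = 1.259e+08 in linear terms, 81.00 dB(A).
The limit corresponds to 10^(84/10) = 2.512e+08; subtracting the fixed part leaves 1.253e+08 for the blower, i.e. 80.98 dB(A).
Required insertion loss = 87 − 80.98 = 6.02 dB.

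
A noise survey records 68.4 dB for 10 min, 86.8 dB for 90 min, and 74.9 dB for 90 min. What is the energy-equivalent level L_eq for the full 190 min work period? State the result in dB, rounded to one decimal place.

The energy average is taken in the linear domain: L_eq = 10·log₁₀[(Σ tᵢ·10^(Lᵢ/10))/T], T = 190 min.
Σ tᵢ·10^(Lᵢ/10) = 10·10^(68.4/10) + 90·10^(86.8/10) + 90·10^(74.9/10) = 4.593e+10.
L_eq = 10·log₁₀(4.593e+10/190) = 83.83 dB.

83.8 dB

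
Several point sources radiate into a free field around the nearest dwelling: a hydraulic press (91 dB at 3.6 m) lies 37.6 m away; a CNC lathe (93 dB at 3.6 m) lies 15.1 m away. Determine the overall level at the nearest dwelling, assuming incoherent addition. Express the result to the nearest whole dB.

Apply inverse-square spreading to bring every level to the receiver, then sum 10^(L/10).
hydraulic press: 91 − 20·log₁₀(37.6/3.6) = 91 − 20.38 = 70.62 dB.
CNC lathe: 93 − 20·log₁₀(15.1/3.6) = 93 − 12.45 = 80.55 dB.
Σ 10^(L/10) = 1.250e+08 → L_total = 10·log₁₀(1.250e+08) = 80.97 dB.

81 dB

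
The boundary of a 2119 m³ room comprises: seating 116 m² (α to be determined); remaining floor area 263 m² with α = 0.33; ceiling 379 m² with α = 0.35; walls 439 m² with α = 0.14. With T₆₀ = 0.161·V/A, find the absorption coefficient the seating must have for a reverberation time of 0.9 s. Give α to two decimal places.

0.85

From T₆₀ = 0.161·V/A, the target T₆₀ = 0.9 s needs A = 0.161·2119/0.9 = 379.07 m².
Absorption from the other surfaces = 263·0.33 + 379·0.35 + 439·0.14 = 280.90 m², so the seating must supply 98.17 m² over 116 m².
α = 98.17/116 = 0.846.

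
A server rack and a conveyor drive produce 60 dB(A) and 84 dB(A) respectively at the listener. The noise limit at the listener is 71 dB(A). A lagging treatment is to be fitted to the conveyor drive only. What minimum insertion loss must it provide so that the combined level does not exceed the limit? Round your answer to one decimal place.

13.4 dB

Fixed contribution from the other source: Σ 10^(L/10) = 10^(60/10) = 1.000e+06 (60.00 dB(A)).
To meet 71 dB(A) overall, the treated conveyor drive may contribute at most 10^(71/10) − 1.000e+06 = 1.159e+07, i.e. 70.64 dB(A).
Required insertion loss = 84 − 70.64 = 13.36 dB.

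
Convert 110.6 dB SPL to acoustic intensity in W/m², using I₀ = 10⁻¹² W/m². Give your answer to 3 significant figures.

I/I₀ = 10^(110.6/10) = 1.148e+11, so I = 1.148e+11 × 10⁻¹² W/m².

0.115 W/m²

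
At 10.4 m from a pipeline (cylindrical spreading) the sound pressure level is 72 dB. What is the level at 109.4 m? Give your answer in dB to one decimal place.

61.8 dB

Line-source attenuation: ΔL = 10·log₁₀(r₂/r₁) = 10·log₁₀(109.4/10.4) = 10.220 dB.
L₂ = 72 − 10·log₁₀(109.4/10.4) = 72 − 10.220 = 61.78 dB.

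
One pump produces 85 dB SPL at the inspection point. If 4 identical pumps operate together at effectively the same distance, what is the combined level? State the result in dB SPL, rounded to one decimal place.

91.0 dB SPL

N identical incoherent sources raise the level by 10·log₁₀ N.
L_total = 85 + 10·log₁₀(4) = 85 + 6.021 = 91.02 dB SPL.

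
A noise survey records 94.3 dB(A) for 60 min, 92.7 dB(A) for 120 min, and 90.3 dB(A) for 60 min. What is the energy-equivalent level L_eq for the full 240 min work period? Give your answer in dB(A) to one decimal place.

92.7 dB(A)

Weight each interval's intensity by its duration and average over T = 240 min:
Σ tᵢ·10^(Lᵢ/10) = 60·10^(94.3/10) + 120·10^(92.7/10) + 60·10^(90.3/10) = 4.492e+11.
L_eq = 10·log₁₀(4.492e+11/240) = 92.72 dB(A).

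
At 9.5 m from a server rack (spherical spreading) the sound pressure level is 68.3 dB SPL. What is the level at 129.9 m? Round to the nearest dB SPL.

Point-source attenuation: ΔL = 20·log₁₀(r₂/r₁) = 20·log₁₀(129.9/9.5) = 22.718 dB.
L₂ = 68.3 − 20·log₁₀(129.9/9.5) = 68.3 − 22.718 = 45.58 dB SPL.

46 dB SPL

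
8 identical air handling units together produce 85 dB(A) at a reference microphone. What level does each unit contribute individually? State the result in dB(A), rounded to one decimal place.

76.0 dB(A)

8 equal contributions raise the level by 10·log₁₀ 8 = 9.031 dB, so each unit alone gives 85 − 9.031.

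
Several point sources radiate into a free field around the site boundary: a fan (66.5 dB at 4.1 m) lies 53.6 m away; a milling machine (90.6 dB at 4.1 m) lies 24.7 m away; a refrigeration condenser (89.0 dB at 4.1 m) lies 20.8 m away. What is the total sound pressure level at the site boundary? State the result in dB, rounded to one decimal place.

78.0 dB

First find each source's level at the receiver (point-source: −20·log₁₀(r/r_ref)), then combine on an intensity basis.
fan: 66.5 − 20·log₁₀(53.6/4.1) = 66.5 − 22.33 = 44.17 dB.
milling machine: 90.6 − 20·log₁₀(24.7/4.1) = 90.6 − 15.60 = 75.00 dB.
refrigeration condenser: 89.0 − 20·log₁₀(20.8/4.1) = 89.0 − 14.11 = 74.89 dB.
Σ 10^(L/10) = 6.252e+07 → L_total = 10·log₁₀(6.252e+07) = 77.96 dB.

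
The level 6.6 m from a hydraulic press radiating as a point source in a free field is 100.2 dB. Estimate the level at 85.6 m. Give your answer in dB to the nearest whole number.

For a point source, L₂ = L₁ − 20·log₁₀(r₂/r₁).
L₂ = 100.2 − 20·log₁₀(85.6/6.6) = 100.2 − 22.259 = 77.94 dB.

78 dB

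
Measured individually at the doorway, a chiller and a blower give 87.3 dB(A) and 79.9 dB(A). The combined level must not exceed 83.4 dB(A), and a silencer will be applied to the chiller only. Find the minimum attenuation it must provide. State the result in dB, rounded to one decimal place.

6.5 dB

The untreated sources together contribute 10^(79.9/10) = 9.772e+07, i.e. 79.90 dB(A).
To meet 83.4 dB(A) overall, the treated chiller may contribute at most 10^(83.4/10) − 9.772e+07 = 1.211e+08, i.e. 80.83 dB(A).
Required insertion loss = 87.3 − 80.83 = 6.47 dB.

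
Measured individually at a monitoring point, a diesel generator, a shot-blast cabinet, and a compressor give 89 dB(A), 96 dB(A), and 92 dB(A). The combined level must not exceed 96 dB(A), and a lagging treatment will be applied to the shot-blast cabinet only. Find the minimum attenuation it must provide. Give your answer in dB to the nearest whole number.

Fixed contribution from the other sources: Σ 10^(L/10) = 10^(89/10) + 10^(92/10) = 2.379e+09 (93.76 dB(A)).
The limit corresponds to 10^(96/10) = 3.981e+09; subtracting the fixed part leaves 1.602e+09 for the shot-blast cabinet, i.e. 92.05 dB(A).
Required insertion loss = 96 − 92.05 = 3.95 dB.

4 dB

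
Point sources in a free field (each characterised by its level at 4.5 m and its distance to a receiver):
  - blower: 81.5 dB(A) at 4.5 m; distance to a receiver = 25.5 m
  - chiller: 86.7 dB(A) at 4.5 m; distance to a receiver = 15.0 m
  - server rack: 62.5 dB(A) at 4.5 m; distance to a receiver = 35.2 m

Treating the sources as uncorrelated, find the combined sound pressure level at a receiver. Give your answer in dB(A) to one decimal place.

76.7 dB(A)

First find each source's level at the receiver (point-source: −20·log₁₀(r/r_ref)), then combine on an intensity basis.
blower: 81.5 − 20·log₁₀(25.5/4.5) = 81.5 − 15.07 = 66.43 dB(A).
chiller: 86.7 − 20·log₁₀(15.0/4.5) = 86.7 − 10.46 = 76.24 dB(A).
server rack: 62.5 − 20·log₁₀(35.2/4.5) = 62.5 − 17.87 = 44.63 dB(A).
Σ 10^(L/10) = 4.652e+07 → L_total = 10·log₁₀(4.652e+07) = 76.68 dB(A).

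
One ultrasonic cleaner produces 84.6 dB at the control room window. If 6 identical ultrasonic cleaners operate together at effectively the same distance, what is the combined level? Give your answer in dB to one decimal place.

N identical incoherent sources raise the level by 10·log₁₀ N.
L_total = 84.6 + 10·log₁₀(6) = 84.6 + 7.782 = 92.38 dB.

92.4 dB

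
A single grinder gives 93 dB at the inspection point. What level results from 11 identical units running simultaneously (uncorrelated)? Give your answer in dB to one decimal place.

103.4 dB

N identical incoherent sources raise the level by 10·log₁₀ N.
L_total = 93 + 10·log₁₀(11) = 93 + 10.414 = 103.41 dB.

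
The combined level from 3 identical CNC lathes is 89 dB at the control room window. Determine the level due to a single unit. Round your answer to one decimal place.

For N identical incoherent sources L_total = L₁ + 10·log₁₀ N, so L₁ = 89 − 10·log₁₀(3) = 89 − 4.771.

84.2 dB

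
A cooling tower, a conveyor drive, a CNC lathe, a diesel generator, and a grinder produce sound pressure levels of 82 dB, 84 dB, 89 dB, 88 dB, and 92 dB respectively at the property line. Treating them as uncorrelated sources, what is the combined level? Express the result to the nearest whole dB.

95 dB

Incoherent sources combine by intensity addition: L_total = 10·log₁₀(Σ 10^(L_i/10)).
Σ 10^(L/10) = 10^(82/10) + 10^(84/10) + 10^(89/10) + 10^(88/10) + 10^(92/10) = 3.420e+09.
L_total = 10·log₁₀(3.420e+09) = 95.34 dB.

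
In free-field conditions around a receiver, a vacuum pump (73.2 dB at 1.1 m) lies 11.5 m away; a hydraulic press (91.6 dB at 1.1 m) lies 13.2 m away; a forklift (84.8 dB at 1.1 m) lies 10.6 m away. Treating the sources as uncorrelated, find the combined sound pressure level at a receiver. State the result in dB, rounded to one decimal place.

71.3 dB

Apply inverse-square spreading to bring every level to the receiver, then sum 10^(L/10).
vacuum pump: 73.2 − 20·log₁₀(11.5/1.1) = 73.2 − 20.39 = 52.81 dB.
hydraulic press: 91.6 − 20·log₁₀(13.2/1.1) = 91.6 − 21.58 = 70.02 dB.
forklift: 84.8 − 20·log₁₀(10.6/1.1) = 84.8 − 19.68 = 65.12 dB.
Σ 10^(L/10) = 1.348e+07 → L_total = 10·log₁₀(1.348e+07) = 71.30 dB.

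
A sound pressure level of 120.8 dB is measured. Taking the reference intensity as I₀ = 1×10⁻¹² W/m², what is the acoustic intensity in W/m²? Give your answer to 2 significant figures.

I/I₀ = 10^(120.8/10) = 1.202e+12, so I = 1.202e+12 × 10⁻¹² W/m².

1.2 W/m²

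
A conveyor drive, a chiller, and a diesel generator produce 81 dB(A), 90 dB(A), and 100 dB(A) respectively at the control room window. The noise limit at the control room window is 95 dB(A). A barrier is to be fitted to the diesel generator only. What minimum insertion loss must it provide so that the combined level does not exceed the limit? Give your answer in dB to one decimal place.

6.9 dB

Everything except the diesel generator sums to 10^(81/10) + 10^(90/10) = 1.126e+09 in linear terms, 90.51 dB(A).
The limit corresponds to 10^(95/10) = 3.162e+09; subtracting the fixed part leaves 2.036e+09 for the diesel generator, i.e. 93.09 dB(A).
Required insertion loss = 100 − 93.09 = 6.91 dB.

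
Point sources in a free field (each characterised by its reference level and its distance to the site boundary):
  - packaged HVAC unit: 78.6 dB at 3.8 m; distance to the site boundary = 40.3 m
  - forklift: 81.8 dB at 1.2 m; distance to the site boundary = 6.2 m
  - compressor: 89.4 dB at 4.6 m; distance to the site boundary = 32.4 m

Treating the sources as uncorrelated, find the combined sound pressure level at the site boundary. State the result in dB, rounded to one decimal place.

73.8 dB

First find each source's level at the receiver (point-source: −20·log₁₀(r/r_ref)), then combine on an intensity basis.
packaged HVAC unit: 78.6 − 20·log₁₀(40.3/3.8) = 78.6 − 20.51 = 58.09 dB.
forklift: 81.8 − 20·log₁₀(6.2/1.2) = 81.8 − 14.26 = 67.54 dB.
compressor: 89.4 − 20·log₁₀(32.4/4.6) = 89.4 − 16.96 = 72.44 dB.
Σ 10^(L/10) = 2.387e+07 → L_total = 10·log₁₀(2.387e+07) = 73.78 dB.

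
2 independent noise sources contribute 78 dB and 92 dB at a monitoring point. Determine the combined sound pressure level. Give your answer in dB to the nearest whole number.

Incoherent sources combine by intensity addition: L_total = 10·log₁₀(Σ 10^(L_i/10)).
Σ 10^(L/10) = 10^(78/10) + 10^(92/10) = 1.648e+09.
L_total = 10·log₁₀(1.648e+09) = 92.17 dB.

92 dB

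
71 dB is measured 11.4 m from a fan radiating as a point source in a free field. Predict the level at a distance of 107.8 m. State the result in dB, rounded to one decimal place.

51.5 dB

Point-source attenuation: ΔL = 20·log₁₀(r₂/r₁) = 20·log₁₀(107.8/11.4) = 19.514 dB.
L₂ = 71 − 20·log₁₀(107.8/11.4) = 71 − 19.514 = 51.49 dB.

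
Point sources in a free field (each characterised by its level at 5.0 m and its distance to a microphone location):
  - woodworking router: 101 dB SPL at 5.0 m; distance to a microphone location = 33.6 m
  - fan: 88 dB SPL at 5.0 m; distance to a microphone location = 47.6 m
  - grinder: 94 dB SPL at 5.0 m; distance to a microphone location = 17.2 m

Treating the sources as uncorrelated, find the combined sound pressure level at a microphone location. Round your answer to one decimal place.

First find each source's level at the receiver (point-source: −20·log₁₀(r/r_ref)), then combine on an intensity basis.
woodworking router: 101 − 20·log₁₀(33.6/5.0) = 101 − 16.55 = 84.45 dB SPL.
fan: 88 − 20·log₁₀(47.6/5.0) = 88 − 19.57 = 68.43 dB SPL.
grinder: 94 − 20·log₁₀(17.2/5.0) = 94 − 10.73 = 83.27 dB SPL.
Σ 10^(L/10) = 4.980e+08 → L_total = 10·log₁₀(4.980e+08) = 86.97 dB SPL.

87.0 dB SPL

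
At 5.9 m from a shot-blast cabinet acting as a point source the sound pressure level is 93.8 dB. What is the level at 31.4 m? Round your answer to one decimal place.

79.3 dB

Point-source attenuation: ΔL = 20·log₁₀(r₂/r₁) = 20·log₁₀(31.4/5.9) = 14.522 dB.
L₂ = 93.8 − 20·log₁₀(31.4/5.9) = 93.8 − 14.522 = 79.28 dB.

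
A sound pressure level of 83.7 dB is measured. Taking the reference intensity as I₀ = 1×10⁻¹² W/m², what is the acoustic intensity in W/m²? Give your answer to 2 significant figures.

I/I₀ = 10^(83.7/10) = 2.344e+08, so I = 2.344e+08 × 10⁻¹² W/m².

0.00023 W/m²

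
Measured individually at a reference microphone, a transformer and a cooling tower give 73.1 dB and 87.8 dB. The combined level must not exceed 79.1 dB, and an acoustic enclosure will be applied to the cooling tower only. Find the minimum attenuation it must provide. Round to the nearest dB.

10 dB

The untreated sources together contribute 10^(73.1/10) = 2.042e+07, i.e. 73.10 dB.
The limit corresponds to 10^(79.1/10) = 8.128e+07; subtracting the fixed part leaves 6.087e+07 for the cooling tower, i.e. 77.84 dB.
So the cooling tower must be reduced from 87.8 to 77.84 dB: IL = 9.96 dB.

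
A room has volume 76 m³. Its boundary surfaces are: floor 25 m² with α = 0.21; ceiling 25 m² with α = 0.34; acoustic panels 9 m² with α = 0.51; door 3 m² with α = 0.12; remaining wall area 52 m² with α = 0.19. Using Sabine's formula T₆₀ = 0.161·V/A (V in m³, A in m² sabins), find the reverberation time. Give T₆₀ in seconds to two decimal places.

0.43 s

Summing Sᵢαᵢ: 25·0.21 + 25·0.34 + 9·0.51 + 3·0.12 + 52·0.19 = 28.58 m².
T₆₀ = 0.161·V/A = 0.161·76/28.58 = 0.428 s.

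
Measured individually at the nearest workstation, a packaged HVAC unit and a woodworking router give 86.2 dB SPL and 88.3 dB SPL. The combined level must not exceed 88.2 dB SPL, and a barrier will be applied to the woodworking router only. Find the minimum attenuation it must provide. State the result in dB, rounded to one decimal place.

The untreated sources together contribute 10^(86.2/10) = 4.169e+08, i.e. 86.20 dB SPL.
The limit corresponds to 10^(88.2/10) = 6.607e+08; subtracting the fixed part leaves 2.438e+08 for the woodworking router, i.e. 83.87 dB SPL.
Required insertion loss = 88.3 − 83.87 = 4.43 dB.

4.4 dB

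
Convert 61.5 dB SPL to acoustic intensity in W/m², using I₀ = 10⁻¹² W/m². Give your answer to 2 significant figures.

I/I₀ = 10^(61.5/10) = 1.413e+06, so I = 1.413e+06 × 10⁻¹² W/m².

1.4e-06 W/m²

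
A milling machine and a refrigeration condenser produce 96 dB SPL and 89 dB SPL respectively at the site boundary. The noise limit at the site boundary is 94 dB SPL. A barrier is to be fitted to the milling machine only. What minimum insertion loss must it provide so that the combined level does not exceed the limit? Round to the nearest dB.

4 dB

The untreated sources together contribute 10^(89/10) = 7.943e+08, i.e. 89.00 dB SPL.
To meet 94 dB SPL overall, the treated milling machine may contribute at most 10^(94/10) − 7.943e+08 = 1.718e+09, i.e. 92.35 dB SPL.
So the milling machine must be reduced from 96 to 92.35 dB SPL: IL = 3.65 dB.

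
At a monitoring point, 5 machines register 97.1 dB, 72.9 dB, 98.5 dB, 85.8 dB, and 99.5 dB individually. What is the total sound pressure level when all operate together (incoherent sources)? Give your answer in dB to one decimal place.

For uncorrelated sources the intensities add, so convert each level to linear form, sum, and take 10·log₁₀ of the total.
Σ 10^(L/10) = 10^(97.1/10) + 10^(72.9/10) + 10^(98.5/10) + 10^(85.8/10) + 10^(99.5/10) = 2.152e+10.
L_total = 10·log₁₀(2.152e+10) = 103.33 dB.

103.3 dB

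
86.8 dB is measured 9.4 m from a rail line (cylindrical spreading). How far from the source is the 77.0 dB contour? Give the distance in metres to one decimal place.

89.8 m

For a line source L₁ − L₂ = 10·log₁₀(r₂/r₁), so r₂ = r₁·10^((L₁−L₂)/10).
r₂ = 9.4·10^((86.8−77.0)/10) = 9.4·10^(9.8/10) = 89.77 m.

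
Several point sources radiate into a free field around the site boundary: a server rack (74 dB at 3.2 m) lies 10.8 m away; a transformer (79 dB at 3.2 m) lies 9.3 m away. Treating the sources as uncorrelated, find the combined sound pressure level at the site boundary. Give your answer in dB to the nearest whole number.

Apply inverse-square spreading to bring every level to the receiver, then sum 10^(L/10).
server rack: 74 − 20·log₁₀(10.8/3.2) = 74 − 10.57 = 63.43 dB.
transformer: 79 − 20·log₁₀(9.3/3.2) = 79 − 9.27 = 69.73 dB.
Σ 10^(L/10) = 1.161e+07 → L_total = 10·log₁₀(1.161e+07) = 70.65 dB.

71 dB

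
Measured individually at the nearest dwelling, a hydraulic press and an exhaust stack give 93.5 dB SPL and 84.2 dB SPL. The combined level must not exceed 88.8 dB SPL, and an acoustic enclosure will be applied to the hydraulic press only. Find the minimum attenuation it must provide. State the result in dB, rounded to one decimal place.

6.5 dB

Fixed contribution from the other source: Σ 10^(L/10) = 10^(84.2/10) = 2.630e+08 (84.20 dB SPL).
To meet 88.8 dB SPL overall, the treated hydraulic press may contribute at most 10^(88.8/10) − 2.630e+08 = 4.956e+08, i.e. 86.95 dB SPL.
Required insertion loss = 93.5 − 86.95 = 6.55 dB.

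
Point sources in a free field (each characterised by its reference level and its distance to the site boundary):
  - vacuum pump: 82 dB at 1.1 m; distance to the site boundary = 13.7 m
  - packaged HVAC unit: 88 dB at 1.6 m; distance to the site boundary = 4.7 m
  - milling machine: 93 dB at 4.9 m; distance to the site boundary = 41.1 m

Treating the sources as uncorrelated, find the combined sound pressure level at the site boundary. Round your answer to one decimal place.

80.1 dB

Apply inverse-square spreading to bring every level to the receiver, then sum 10^(L/10).
vacuum pump: 82 − 20·log₁₀(13.7/1.1) = 82 − 21.91 = 60.09 dB.
packaged HVAC unit: 88 − 20·log₁₀(4.7/1.6) = 88 − 9.36 = 78.64 dB.
milling machine: 93 − 20·log₁₀(41.1/4.9) = 93 − 18.47 = 74.53 dB.
Σ 10^(L/10) = 1.025e+08 → L_total = 10·log₁₀(1.025e+08) = 80.11 dB.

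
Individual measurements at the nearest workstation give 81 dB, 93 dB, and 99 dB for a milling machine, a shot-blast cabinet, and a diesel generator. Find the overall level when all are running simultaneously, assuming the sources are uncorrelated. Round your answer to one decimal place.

Incoherent sources combine by intensity addition: L_total = 10·log₁₀(Σ 10^(L_i/10)).
Σ 10^(L/10) = 10^(81/10) + 10^(93/10) + 10^(99/10) = 1.006e+10.
L_total = 10·log₁₀(1.006e+10) = 100.03 dB.

100.0 dB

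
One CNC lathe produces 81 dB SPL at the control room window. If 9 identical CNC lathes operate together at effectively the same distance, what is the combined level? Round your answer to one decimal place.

90.5 dB SPL

N identical incoherent sources raise the level by 10·log₁₀ N.
L_total = 81 + 10·log₁₀(9) = 81 + 9.542 = 90.54 dB SPL.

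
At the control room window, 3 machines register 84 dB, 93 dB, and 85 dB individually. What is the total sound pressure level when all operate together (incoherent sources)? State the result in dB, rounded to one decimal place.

For uncorrelated sources the intensities add, so convert each level to linear form, sum, and take 10·log₁₀ of the total.
Σ 10^(L/10) = 10^(84/10) + 10^(93/10) + 10^(85/10) = 2.563e+09.
L_total = 10·log₁₀(2.563e+09) = 94.09 dB.

94.1 dB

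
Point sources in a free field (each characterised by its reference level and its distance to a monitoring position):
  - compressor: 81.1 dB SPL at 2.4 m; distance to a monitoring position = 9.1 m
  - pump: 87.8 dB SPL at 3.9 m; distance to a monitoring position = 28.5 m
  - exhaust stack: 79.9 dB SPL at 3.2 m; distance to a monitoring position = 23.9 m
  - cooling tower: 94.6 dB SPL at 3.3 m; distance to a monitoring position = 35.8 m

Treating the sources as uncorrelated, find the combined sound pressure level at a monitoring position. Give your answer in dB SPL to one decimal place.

76.7 dB SPL

First find each source's level at the receiver (point-source: −20·log₁₀(r/r_ref)), then combine on an intensity basis.
compressor: 81.1 − 20·log₁₀(9.1/2.4) = 81.1 − 11.58 = 69.52 dB SPL.
pump: 87.8 − 20·log₁₀(28.5/3.9) = 87.8 − 17.28 = 70.52 dB SPL.
exhaust stack: 79.9 − 20·log₁₀(23.9/3.2) = 79.9 − 17.46 = 62.44 dB SPL.
cooling tower: 94.6 − 20·log₁₀(35.8/3.3) = 94.6 − 20.71 = 73.89 dB SPL.
Σ 10^(L/10) = 4.650e+07 → L_total = 10·log₁₀(4.650e+07) = 76.67 dB SPL.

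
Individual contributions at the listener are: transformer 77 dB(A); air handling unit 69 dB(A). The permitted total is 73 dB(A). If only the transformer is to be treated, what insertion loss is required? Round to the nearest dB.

Everything except the transformer sums to 10^(69/10) = 7.943e+06 in linear terms, 69.00 dB(A).
To meet 73 dB(A) overall, the treated transformer may contribute at most 10^(73/10) − 7.943e+06 = 1.201e+07, i.e. 70.80 dB(A).
Required insertion loss = 77 − 70.80 = 6.20 dB.

6 dB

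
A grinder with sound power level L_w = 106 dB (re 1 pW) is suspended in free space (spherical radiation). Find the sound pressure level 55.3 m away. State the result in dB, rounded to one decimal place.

60.2 dB

Free-field spherical radiation: L_p = L_w − 10·log₁₀(4π·r²), r = 55.3 m.
4π·r² = 3.843e+04 m², 10·log₁₀ of that is 45.847 dB.
L_p = 106 − 45.847 = 60.15 dB.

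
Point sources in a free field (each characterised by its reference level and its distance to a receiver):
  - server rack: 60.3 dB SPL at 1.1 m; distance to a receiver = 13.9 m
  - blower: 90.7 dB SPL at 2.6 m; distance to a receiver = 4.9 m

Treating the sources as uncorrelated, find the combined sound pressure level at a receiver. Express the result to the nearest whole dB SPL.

85 dB SPL

Apply inverse-square spreading to bring every level to the receiver, then sum 10^(L/10).
server rack: 60.3 − 20·log₁₀(13.9/1.1) = 60.3 − 22.03 = 38.27 dB SPL.
blower: 90.7 − 20·log₁₀(4.9/2.6) = 90.7 − 5.50 = 85.20 dB SPL.
Σ 10^(L/10) = 3.308e+08 → L_total = 10·log₁₀(3.308e+08) = 85.20 dB SPL.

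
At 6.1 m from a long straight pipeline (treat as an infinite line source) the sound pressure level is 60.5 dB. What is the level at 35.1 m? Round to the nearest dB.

Cylindrical spreading from a line source gives a 10·log₁₀(r₂/r₁) drop.
L₂ = 60.5 − 10·log₁₀(35.1/6.1) = 60.5 − 7.600 = 52.90 dB.

53 dB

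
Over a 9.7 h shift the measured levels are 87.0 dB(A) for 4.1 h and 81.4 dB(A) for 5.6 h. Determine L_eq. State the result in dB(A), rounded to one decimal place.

84.6 dB(A)

Weight each interval's intensity by its duration and average over T = 9.7 h:
Σ tᵢ·10^(Lᵢ/10) = 4.1·10^(87.0/10) + 5.6·10^(81.4/10) = 2.828e+09.
L_eq = 10·log₁₀(2.828e+09/9.7) = 84.65 dB(A).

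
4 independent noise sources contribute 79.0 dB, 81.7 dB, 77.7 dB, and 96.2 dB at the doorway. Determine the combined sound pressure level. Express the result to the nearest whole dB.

96 dB

For uncorrelated sources the intensities add, so convert each level to linear form, sum, and take 10·log₁₀ of the total.
Σ 10^(L/10) = 10^(79.0/10) + 10^(81.7/10) + 10^(77.7/10) + 10^(96.2/10) = 4.455e+09.
L_total = 10·log₁₀(4.455e+09) = 96.49 dB.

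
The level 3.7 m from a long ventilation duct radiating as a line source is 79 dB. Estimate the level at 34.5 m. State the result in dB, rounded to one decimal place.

69.3 dB

Line-source attenuation: ΔL = 10·log₁₀(r₂/r₁) = 10·log₁₀(34.5/3.7) = 9.696 dB.
L₂ = 79 − 10·log₁₀(34.5/3.7) = 79 − 9.696 = 69.30 dB.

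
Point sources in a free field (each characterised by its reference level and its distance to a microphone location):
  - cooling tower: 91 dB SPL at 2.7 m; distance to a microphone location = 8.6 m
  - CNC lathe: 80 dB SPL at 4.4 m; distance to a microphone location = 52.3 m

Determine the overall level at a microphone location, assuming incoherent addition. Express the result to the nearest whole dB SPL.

81 dB SPL

Propagate each source to the receiver with L = L_ref − 20·log₁₀(r/r_ref), then add intensities.
cooling tower: 91 − 20·log₁₀(8.6/2.7) = 91 − 10.06 = 80.94 dB SPL.
CNC lathe: 80 − 20·log₁₀(52.3/4.4) = 80 − 21.50 = 58.50 dB SPL.
Σ 10^(L/10) = 1.248e+08 → L_total = 10·log₁₀(1.248e+08) = 80.96 dB SPL.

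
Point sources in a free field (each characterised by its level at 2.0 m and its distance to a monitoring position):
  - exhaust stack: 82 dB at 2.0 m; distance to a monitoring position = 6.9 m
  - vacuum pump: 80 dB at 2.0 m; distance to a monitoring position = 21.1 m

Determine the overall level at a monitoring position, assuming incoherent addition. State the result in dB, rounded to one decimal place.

Apply inverse-square spreading to bring every level to the receiver, then sum 10^(L/10).
exhaust stack: 82 − 20·log₁₀(6.9/2.0) = 82 − 10.76 = 71.24 dB.
vacuum pump: 80 − 20·log₁₀(21.1/2.0) = 80 − 20.47 = 59.53 dB.
Σ 10^(L/10) = 1.421e+07 → L_total = 10·log₁₀(1.421e+07) = 71.53 dB.

71.5 dB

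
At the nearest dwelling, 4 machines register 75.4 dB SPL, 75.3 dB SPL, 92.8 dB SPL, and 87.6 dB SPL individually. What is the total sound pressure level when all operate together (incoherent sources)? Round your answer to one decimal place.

Incoherent sources combine by intensity addition: L_total = 10·log₁₀(Σ 10^(L_i/10)).
Σ 10^(L/10) = 10^(75.4/10) + 10^(75.3/10) + 10^(92.8/10) + 10^(87.6/10) = 2.549e+09.
L_total = 10·log₁₀(2.549e+09) = 94.06 dB SPL.

94.1 dB SPL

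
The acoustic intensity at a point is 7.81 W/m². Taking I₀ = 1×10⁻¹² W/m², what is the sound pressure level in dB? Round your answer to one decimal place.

Dividing by I₀ shifts the exponent by 12: I/I₀ = 7.81×10^12.
L = 10·(0.8927 + 12) = 128.93 dB.

128.9 dB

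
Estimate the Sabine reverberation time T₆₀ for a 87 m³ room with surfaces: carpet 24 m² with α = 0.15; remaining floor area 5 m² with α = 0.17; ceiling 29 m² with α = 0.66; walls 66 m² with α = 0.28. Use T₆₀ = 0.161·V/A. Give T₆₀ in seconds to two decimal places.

Total absorption A = 24·0.15 + 5·0.17 + 29·0.66 + 66·0.28 = 42.07 m² sabins.
T₆₀ = 0.161 × 87 / 42.07 = 0.333 s.

0.33 s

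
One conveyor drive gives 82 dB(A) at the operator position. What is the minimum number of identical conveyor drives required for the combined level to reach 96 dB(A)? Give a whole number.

26

The shortfall is 96 − 82 = 14.0 dB, and N units add 10·log₁₀ N, so need 10·log₁₀ N ≥ 14.0.
N ≥ 10^(14.0/10) = 25.119, so N = 26.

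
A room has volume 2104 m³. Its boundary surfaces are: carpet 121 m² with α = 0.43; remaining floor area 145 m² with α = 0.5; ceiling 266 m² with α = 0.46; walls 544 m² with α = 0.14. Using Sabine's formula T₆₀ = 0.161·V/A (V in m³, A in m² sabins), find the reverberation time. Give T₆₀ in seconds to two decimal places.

1.05 s

Total absorption A = 121·0.43 + 145·0.5 + 266·0.46 + 544·0.14 = 323.05 m² sabins.
T₆₀ = 0.161·V/A = 0.161·2104/323.05 = 1.049 s.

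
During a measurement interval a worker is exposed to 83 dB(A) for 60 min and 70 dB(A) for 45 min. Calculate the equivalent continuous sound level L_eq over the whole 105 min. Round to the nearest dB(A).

81 dB(A)

The energy average is taken in the linear domain: L_eq = 10·log₁₀[(Σ tᵢ·10^(Lᵢ/10))/T], T = 105 min.
Σ tᵢ·10^(Lᵢ/10) = 60·10^(83/10) + 45·10^(70/10) = 1.242e+10.
L_eq = 10·log₁₀(1.242e+10/105) = 80.73 dB(A).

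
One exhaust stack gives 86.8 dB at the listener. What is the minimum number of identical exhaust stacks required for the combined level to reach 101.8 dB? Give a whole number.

Need L₁ + 10·log₁₀ N ≥ 101.8, i.e. log₁₀ N ≥ 1.50.
N ≥ 10^(15.0/10) = 31.623, so N = 32.

32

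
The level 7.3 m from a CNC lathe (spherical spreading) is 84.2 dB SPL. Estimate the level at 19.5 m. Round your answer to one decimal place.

75.7 dB SPL

Point-source attenuation: ΔL = 20·log₁₀(r₂/r₁) = 20·log₁₀(19.5/7.3) = 8.534 dB.
L₂ = 84.2 − 20·log₁₀(19.5/7.3) = 84.2 − 8.534 = 75.67 dB SPL.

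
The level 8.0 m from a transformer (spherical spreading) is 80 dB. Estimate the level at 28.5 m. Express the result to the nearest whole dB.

For a point source, L₂ = L₁ − 20·log₁₀(r₂/r₁).
L₂ = 80 − 20·log₁₀(28.5/8.0) = 80 − 11.035 = 68.96 dB.

69 dB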